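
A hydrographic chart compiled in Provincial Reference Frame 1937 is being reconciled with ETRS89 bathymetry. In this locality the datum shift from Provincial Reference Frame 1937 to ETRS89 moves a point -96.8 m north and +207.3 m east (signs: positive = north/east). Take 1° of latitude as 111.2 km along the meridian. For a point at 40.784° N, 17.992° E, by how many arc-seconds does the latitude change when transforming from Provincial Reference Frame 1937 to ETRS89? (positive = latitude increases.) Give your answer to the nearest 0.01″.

Δφ = -3.13″

1° of latitude = 111.2 km, so Δφ = -96.8 / 111200 = -0.0008705° = -3.134″.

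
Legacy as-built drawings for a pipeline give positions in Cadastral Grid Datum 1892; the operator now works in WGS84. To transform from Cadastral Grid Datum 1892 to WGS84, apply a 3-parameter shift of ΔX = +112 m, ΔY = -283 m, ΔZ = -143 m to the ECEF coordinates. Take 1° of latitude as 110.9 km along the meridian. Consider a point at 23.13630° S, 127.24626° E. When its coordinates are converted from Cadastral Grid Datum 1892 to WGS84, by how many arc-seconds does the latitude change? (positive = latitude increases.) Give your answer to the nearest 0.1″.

sin φ = -0.392920, cos φ = 0.919573, sin λ = 0.796042, cos λ = -0.605242.
North component: ΔN = −sin φ cos λ·ΔX − sin φ sin λ·ΔY + cos φ·ΔZ = −(-0.392920)(-0.605242)(112) − (-0.392920)(0.796042)(-283) + (0.919573)(-143) = -246.65 m.
1° of latitude spans 110900 m, so Δφ = -246.65 / 110900 × 3600 = -8.007″.

Δφ = -8.0″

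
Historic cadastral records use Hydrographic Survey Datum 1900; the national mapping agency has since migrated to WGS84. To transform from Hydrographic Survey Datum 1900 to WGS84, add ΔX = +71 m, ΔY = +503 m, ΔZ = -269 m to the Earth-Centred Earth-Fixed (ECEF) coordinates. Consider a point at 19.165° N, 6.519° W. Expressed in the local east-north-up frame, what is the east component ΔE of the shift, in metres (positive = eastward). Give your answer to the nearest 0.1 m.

ΔE = 507.8 m

The local east axis at (φ, λ) is (−sin λ, cos λ, 0), so ΔE = −sin(-6.519°)·71 + cos(-6.519°)·503 = 507.81 m.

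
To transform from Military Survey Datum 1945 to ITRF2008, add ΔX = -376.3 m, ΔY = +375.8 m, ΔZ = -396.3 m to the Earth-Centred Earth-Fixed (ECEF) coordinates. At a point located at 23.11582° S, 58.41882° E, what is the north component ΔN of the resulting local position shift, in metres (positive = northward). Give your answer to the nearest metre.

The local north axis is (−sin φ cos λ, −sin φ sin λ, cos φ), giving ΔN = -77.368 + 125.686 − 364.482 = -316.16 m.

ΔN = -316 m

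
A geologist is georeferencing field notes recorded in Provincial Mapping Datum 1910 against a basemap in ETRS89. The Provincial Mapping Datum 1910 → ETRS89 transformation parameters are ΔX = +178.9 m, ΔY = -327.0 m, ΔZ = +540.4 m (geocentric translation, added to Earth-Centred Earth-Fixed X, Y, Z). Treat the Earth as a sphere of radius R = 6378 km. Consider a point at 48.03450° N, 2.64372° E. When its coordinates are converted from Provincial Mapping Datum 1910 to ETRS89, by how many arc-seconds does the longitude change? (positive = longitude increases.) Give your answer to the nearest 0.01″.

Δλ = -16.20″

sin φ = 0.743548, cos φ = 0.668683, sin λ = 0.046125, cos λ = 0.998936.
East component: ΔE = −sin λ·ΔX + cos λ·ΔY = −(0.046125)(178.9) + (0.998936)(-327.0) = -334.90 m.
1° of latitude spans πR/180 = 111317 m; at latitude φ, 1° of longitude spans that × cos φ = 74435.9 m, so Δλ = -334.90 / 74435.9 × 3600 = -16.197″.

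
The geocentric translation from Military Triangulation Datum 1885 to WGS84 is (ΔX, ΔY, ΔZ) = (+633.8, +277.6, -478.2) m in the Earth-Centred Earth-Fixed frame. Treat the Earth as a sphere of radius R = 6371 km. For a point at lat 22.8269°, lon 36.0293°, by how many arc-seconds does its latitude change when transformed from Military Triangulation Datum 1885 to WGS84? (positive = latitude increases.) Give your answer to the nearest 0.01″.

sin φ = 0.387948, cos φ = 0.921681, sin λ = 0.588199, cos λ = 0.808716.
North component: ΔN = −sin φ cos λ·ΔX − sin φ sin λ·ΔY + cos φ·ΔZ = −(0.387948)(0.808716)(633.8) − (0.387948)(0.588199)(277.6) + (0.921681)(-478.2) = -702.94 m.
1° of latitude spans πR/180 = 111195 m, so Δφ = -702.94 / 111195 × 3600 = -22.758″.

Δφ = -22.76″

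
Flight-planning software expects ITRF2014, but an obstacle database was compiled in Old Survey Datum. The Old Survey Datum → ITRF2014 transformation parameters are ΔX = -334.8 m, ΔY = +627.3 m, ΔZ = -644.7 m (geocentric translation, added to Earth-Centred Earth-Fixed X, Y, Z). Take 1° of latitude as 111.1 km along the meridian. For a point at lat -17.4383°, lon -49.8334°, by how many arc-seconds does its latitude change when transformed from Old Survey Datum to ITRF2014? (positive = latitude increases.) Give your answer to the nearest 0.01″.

sin φ = -0.299679, cos φ = 0.954040, sin λ = -0.764172, cos λ = 0.645012.
North component: ΔN = −sin φ cos λ·ΔX − sin φ sin λ·ΔY + cos φ·ΔZ = −(-0.299679)(0.645012)(-334.8) − (-0.299679)(-0.764172)(627.3) + (0.954040)(-644.7) = -823.44 m.
1° of latitude spans 111100 m, so Δφ = -823.44 / 111100 × 3600 = -26.682″.

Δφ = -26.68″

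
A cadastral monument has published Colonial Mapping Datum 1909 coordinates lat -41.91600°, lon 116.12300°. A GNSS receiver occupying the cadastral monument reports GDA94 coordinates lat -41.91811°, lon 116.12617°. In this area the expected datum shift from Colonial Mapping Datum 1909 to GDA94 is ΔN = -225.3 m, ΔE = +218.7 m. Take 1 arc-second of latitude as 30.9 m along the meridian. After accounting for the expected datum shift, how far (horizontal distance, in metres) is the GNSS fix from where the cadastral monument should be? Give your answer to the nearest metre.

45 m

Observed coordinate differences: Δφ = -0.00211°, Δλ = +0.00317°.
Converting to metres (1° lat = 111240 m, cos φ = 0.744125): observed ΔN = -234.7 m, observed ΔE = 262.4 m.
Subtracting the expected shift leaves a residual of -234.7 − (-225.3) = -9.4 m north and 262.4 − (218.7) = 43.7 m east.
Residual distance = √((-9.4)² + 43.7²) = 44.7 m.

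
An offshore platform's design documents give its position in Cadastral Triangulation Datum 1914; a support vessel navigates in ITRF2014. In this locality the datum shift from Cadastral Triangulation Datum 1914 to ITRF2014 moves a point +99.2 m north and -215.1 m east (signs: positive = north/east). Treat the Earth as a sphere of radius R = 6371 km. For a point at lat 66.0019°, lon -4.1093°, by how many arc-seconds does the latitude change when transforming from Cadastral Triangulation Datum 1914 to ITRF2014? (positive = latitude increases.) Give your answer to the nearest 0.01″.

On a sphere of radius R, 1 rad of latitude = R, so Δφ = ΔN / R = 99.2 / 6371000 = 1.5571e-05 rad = 3.212″.

Δφ = 3.21″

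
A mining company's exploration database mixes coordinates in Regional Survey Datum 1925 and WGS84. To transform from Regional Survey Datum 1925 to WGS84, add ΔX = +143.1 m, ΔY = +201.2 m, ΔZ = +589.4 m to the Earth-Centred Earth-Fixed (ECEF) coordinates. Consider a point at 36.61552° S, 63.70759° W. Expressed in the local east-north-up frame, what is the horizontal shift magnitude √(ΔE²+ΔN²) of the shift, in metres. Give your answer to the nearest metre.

At φ = -36.61552°, λ = -63.70759°: sin φ = -0.596442, cos φ = 0.802656, sin λ = -0.896545, cos λ = 0.442952.
ΔE = −sin λ·ΔX + cos λ·ΔY = −(-0.896545)·(143.1) + (0.442952)·(201.2) = 217.42 m.
ΔN = −sin φ cos λ·ΔX − sin φ sin λ·ΔY + cos φ·ΔZ = −(-0.596442)(0.442952)(143.1) − (-0.596442)(-0.896545)(201.2) + (0.802656)(589.4) = 403.30 m.
Horizontal magnitude = √(ΔE² + ΔN²) = √(217.42² + 403.30²) = 458.17 m.

458 m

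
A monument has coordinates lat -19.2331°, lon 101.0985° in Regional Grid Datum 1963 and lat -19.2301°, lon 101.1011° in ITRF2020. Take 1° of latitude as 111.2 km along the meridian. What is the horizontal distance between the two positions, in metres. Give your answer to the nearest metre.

431 m

Δφ = -19.2301° − -19.2331° = +0.0030°; Δλ = 101.1011° − 101.0985° = +0.0026°.
ΔN = Δφ × 111200 = 333.6 m; ΔE = Δλ × 111200 × cos(-19.2331°) = +0.0026 × 111200 × 0.944186 = 273.0 m.
Distance = √(ΔE² + ΔN²) = √(273.0² + 333.6²) = 431.1 m.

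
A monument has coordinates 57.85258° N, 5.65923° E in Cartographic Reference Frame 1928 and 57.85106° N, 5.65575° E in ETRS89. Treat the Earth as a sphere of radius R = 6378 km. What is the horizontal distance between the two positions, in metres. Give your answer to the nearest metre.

267 m

Δφ = 57.85106° − 57.85258° = -0.00152°; Δλ = 5.65575° − 5.65923° = -0.00348°.
1° along a meridian = πR/180 = 111317 m.
ΔN = Δφ × 111317 = -169.2 m; ΔE = Δλ × 111317 × cos(57.85258°) = -0.00348 × 111317 × 0.532100 = -206.1 m.
Distance = √(ΔE² + ΔN²) = √((-206.1)² + (-169.2)²) = 266.7 m.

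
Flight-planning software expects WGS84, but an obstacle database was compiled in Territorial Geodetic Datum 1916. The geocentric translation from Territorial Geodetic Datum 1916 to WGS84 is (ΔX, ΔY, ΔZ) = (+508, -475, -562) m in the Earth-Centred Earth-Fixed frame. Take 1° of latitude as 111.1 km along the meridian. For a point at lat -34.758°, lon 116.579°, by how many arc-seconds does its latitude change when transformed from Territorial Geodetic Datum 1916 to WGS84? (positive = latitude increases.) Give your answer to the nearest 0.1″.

Δφ = -27.0″

sin φ = -0.570111, cos φ = 0.821567, sin λ = 0.894318, cos λ = -0.447431.
North component: ΔN = −sin φ cos λ·ΔX − sin φ sin λ·ΔY + cos φ·ΔZ = −(-0.570111)(-0.447431)(508) − (-0.570111)(0.894318)(-475) + (0.821567)(-562) = -833.49 m.
1° of latitude spans 111100 m, so Δφ = -833.49 / 111100 × 3600 = -27.008″.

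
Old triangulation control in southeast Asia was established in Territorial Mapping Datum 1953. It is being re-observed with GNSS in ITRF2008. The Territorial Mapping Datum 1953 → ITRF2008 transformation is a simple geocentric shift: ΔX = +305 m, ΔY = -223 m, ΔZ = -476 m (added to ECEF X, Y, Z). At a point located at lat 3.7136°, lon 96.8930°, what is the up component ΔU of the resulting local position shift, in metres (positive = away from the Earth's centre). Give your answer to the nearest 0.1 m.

At φ = 3.7136°, λ = 96.8930°: sin φ = 0.064769, cos φ = 0.997900, sin λ = 0.992772, cos λ = -0.120016.
ΔU = cos φ cos λ·ΔX + cos φ sin λ·ΔY + sin φ·ΔZ = (0.997900)(-0.120016)(305) + (0.997900)(0.992772)(-223) + (0.064769)(-476) = -288.28 m.

ΔU = -288.3 m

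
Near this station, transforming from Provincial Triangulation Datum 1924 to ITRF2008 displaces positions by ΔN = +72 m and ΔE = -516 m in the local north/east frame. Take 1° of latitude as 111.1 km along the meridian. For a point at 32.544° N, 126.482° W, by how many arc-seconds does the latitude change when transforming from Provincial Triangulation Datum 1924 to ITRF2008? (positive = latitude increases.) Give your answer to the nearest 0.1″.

Δφ = 2.3″

1° of latitude = 111.1 km, so Δφ = 72.0 / 111100 = 0.0006481° = 2.333″.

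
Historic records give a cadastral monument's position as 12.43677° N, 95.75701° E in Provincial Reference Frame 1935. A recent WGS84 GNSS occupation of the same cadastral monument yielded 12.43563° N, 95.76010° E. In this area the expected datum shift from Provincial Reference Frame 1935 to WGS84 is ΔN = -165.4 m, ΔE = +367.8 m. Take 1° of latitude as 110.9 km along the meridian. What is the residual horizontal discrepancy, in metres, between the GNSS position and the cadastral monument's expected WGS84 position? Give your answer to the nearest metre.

51 m

Observed coordinate differences: Δφ = -0.00114°, Δλ = +0.00309°.
Converting to metres (1° lat = 110900 m, cos φ = 0.976534): observed ΔN = -126.4 m, observed ΔE = 334.6 m.
Subtracting the expected shift leaves a residual of -126.4 − (-165.4) = 39.0 m north and 334.6 − (367.8) = -33.2 m east.
Residual distance = √(39.0² + (-33.2)²) = 51.2 m.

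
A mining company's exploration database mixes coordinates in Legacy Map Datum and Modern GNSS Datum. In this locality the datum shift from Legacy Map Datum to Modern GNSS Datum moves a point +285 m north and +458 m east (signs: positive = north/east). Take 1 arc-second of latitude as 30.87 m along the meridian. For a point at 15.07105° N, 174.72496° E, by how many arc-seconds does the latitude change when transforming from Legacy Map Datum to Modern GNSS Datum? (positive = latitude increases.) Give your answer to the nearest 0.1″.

Δφ = 9.2″

1″ of latitude = 30.87 m, so Δφ = 285.0 / 30.87 = 9.232″.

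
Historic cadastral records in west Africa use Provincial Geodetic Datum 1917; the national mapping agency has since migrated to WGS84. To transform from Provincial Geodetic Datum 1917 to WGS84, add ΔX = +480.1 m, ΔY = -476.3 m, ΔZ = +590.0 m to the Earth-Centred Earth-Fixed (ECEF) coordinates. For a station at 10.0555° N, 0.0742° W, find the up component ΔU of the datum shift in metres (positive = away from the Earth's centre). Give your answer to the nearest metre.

The local up (radial) axis is (cos φ cos λ, cos φ sin λ, sin φ), giving ΔU = 472.725 + 0.607 + 103.015 = 576.35 m.

ΔU = 576 m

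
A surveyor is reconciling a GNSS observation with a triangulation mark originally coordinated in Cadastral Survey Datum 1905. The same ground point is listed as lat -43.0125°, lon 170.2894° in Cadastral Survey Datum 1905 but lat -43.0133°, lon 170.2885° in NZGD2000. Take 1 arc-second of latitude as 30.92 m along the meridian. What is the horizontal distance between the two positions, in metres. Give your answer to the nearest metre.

115 m

Δφ = -43.0133° − -43.0125° = -0.0008°; Δλ = 170.2885° − 170.2894° = -0.0009°.
1° of latitude = 3600 × 30.92 = 111312 m.
ΔN = Δφ × 111312 = -89.0 m; ΔE = Δλ × 111312 × cos(-43.0125°) = -0.0009 × 111312 × 0.731205 = -73.3 m.
Distance = √(ΔE² + ΔN²) = √((-73.3)² + (-89.0)²) = 115.3 m.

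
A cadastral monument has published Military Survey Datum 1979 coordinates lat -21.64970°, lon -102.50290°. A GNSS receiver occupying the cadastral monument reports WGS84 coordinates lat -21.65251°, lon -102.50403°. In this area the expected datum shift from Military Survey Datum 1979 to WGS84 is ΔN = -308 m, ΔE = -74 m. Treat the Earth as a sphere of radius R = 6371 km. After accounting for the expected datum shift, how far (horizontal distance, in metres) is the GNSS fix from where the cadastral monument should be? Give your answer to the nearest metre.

43 m

Observed coordinate differences: Δφ = -0.00281°, Δλ = -0.00113°.
Converting to metres (1° lat = 111195 m, cos φ = 0.929457): observed ΔN = -312.5 m, observed ΔE = -116.8 m.
Subtracting the expected shift leaves a residual of -312.5 − (-308) = -4.5 m north and -116.8 − (-74) = -42.8 m east.
Residual distance = √((-4.5)² + (-42.8)²) = 43.0 m.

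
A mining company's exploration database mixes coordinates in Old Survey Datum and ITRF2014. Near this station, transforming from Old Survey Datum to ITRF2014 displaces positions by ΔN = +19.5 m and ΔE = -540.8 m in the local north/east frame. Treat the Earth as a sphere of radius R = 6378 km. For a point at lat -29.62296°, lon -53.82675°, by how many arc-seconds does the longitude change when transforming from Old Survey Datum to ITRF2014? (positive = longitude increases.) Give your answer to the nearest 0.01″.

At latitude -29.62296°, cos φ = 0.869297.
One radian of longitude at latitude φ spans R cos φ, so Δλ = ΔE / (R cos φ) = -540.8 / (6378000 × 0.869297) = -9.7540e-05 rad = -20.119″.

Δλ = -20.12″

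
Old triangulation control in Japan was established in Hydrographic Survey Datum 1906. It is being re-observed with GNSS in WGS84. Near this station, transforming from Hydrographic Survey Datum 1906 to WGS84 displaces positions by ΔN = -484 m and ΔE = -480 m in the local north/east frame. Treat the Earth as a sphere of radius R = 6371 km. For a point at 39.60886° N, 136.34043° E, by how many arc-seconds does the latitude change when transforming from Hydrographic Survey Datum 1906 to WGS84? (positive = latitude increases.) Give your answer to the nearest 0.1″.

Δφ = -15.7″

On a sphere of radius R, 1 rad of latitude = R, so Δφ = ΔN / R = -484.0 / 6371000 = -7.5969e-05 rad = -15.670″.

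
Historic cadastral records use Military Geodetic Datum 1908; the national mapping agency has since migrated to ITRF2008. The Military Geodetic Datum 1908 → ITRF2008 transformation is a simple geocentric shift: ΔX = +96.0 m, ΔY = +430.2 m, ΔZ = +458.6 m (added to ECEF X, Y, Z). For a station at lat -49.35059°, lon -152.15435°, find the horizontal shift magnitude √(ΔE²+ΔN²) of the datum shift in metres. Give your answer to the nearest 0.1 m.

At φ = -49.35059°, λ = -152.15435°: sin φ = -0.758710, cos φ = 0.651429, sin λ = -0.467091, cos λ = -0.884209.
ΔE = −sin λ·ΔX + cos λ·ΔY = −(-0.467091)·(96.0) + (-0.884209)·(430.2) = -335.55 m.
ΔN = −sin φ cos λ·ΔX − sin φ sin λ·ΔY + cos φ·ΔZ = −(-0.758710)(-0.884209)(96.0) − (-0.758710)(-0.467091)(430.2) + (0.651429)(458.6) = 81.89 m.
Horizontal magnitude = √(ΔE² + ΔN²) = √((-335.55)² + 81.89²) = 345.39 m.

345.4 m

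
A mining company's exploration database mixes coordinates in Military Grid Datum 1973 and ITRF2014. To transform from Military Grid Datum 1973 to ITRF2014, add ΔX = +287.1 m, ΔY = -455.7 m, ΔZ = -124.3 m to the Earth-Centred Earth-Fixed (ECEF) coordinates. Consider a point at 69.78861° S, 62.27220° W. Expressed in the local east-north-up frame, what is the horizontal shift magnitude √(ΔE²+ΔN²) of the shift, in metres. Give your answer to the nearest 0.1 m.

462.9 m

At φ = -69.78861°, λ = -62.27220°: sin φ = -0.938424, cos φ = 0.345485, sin λ = -0.885168, cos λ = 0.465272.
ΔE = −sin λ·ΔX + cos λ·ΔY = −(-0.885168)·(287.1) + (0.465272)·(-455.7) = 42.11 m.
ΔN = −sin φ cos λ·ΔX − sin φ sin λ·ΔY + cos φ·ΔZ = −(-0.938424)(0.465272)(287.1) − (-0.938424)(-0.885168)(-455.7) + (0.345485)(-124.3) = 460.94 m.
Horizontal magnitude = √(ΔE² + ΔN²) = √(42.11² + 460.94²) = 462.86 m.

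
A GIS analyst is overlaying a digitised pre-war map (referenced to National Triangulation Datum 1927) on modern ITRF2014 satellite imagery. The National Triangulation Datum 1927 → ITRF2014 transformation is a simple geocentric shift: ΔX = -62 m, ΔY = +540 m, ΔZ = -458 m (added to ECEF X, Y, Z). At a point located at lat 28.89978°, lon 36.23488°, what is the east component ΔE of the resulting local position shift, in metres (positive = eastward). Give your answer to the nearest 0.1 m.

ΔE = 472.2 m

The local east axis at (φ, λ) is (−sin λ, cos λ, 0), so ΔE = −sin(36.23488°)·(-62) + cos(36.23488°)·540 = 472.21 m.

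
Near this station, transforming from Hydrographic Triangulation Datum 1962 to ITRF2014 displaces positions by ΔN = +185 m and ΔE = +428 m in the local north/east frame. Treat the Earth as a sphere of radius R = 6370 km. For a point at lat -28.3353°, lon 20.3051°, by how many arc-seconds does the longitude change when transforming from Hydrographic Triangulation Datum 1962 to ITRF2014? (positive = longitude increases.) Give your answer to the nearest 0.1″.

At latitude -28.3353°, cos φ = 0.880185.
One radian of longitude at latitude φ spans R cos φ, so Δλ = ΔE / (R cos φ) = 428.0 / (6370000 × 0.880185) = 7.6336e-05 rad = 15.745″.

Δλ = 15.7″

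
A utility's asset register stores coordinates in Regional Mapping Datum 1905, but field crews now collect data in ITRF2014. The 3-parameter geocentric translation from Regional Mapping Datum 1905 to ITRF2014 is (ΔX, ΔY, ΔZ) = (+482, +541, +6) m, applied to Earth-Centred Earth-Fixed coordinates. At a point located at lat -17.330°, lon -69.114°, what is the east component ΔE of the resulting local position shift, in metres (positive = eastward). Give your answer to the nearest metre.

ΔE = 643 m

The local east axis at (φ, λ) is (−sin λ, cos λ, 0), so ΔE = −sin(-69.114°)·482 + cos(-69.114°)·541 = 643.20 m.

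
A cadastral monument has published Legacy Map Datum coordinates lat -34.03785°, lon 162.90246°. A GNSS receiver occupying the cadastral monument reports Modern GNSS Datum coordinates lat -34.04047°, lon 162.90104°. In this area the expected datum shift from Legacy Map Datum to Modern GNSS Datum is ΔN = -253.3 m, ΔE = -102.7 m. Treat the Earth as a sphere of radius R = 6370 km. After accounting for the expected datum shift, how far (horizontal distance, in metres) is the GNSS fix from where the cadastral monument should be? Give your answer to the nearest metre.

Observed coordinate differences: Δφ = -0.00262°, Δλ = -0.00142°.
Converting to metres (1° lat = 111177 m, cos φ = 0.828668): observed ΔN = -291.3 m, observed ΔE = -130.8 m.
Subtracting the expected shift leaves a residual of -291.3 − (-253.3) = -38.0 m north and -130.8 − (-102.7) = -28.1 m east.
Residual distance = √((-38.0)² + (-28.1)²) = 47.3 m.

47 m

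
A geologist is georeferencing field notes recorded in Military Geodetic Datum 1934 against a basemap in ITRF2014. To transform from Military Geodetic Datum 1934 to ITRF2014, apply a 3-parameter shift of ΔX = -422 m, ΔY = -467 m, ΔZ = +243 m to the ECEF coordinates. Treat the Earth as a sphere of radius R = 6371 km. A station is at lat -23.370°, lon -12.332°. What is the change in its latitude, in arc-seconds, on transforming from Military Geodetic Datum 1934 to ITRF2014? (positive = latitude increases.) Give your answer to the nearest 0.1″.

Δφ = 3.2″

sin φ = -0.396667, cos φ = 0.917962, sin λ = -0.213576, cos λ = 0.976926.
North component: ΔN = −sin φ cos λ·ΔX − sin φ sin λ·ΔY + cos φ·ΔZ = −(-0.396667)(0.976926)(-422) − (-0.396667)(-0.213576)(-467) + (0.917962)(243) = 99.10 m.
1° of latitude spans πR/180 = 111195 m, so Δφ = 99.10 / 111195 × 3600 = 3.208″.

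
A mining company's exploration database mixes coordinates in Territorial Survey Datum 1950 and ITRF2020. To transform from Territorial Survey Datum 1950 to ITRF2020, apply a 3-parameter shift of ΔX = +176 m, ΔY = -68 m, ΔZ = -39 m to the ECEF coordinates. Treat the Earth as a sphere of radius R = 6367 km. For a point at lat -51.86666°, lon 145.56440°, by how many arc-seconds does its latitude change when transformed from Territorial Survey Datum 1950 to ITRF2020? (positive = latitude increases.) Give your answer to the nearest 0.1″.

sin φ = -0.786576, cos φ = 0.617494, sin λ = 0.565480, cos λ = -0.824762.
North component: ΔN = −sin φ cos λ·ΔX − sin φ sin λ·ΔY + cos φ·ΔZ = −(-0.786576)(-0.824762)(176) − (-0.786576)(0.565480)(-68) + (0.617494)(-39) = -168.51 m.
1° of latitude spans πR/180 = 111125 m, so Δφ = -168.51 / 111125 × 3600 = -5.459″.

Δφ = -5.5″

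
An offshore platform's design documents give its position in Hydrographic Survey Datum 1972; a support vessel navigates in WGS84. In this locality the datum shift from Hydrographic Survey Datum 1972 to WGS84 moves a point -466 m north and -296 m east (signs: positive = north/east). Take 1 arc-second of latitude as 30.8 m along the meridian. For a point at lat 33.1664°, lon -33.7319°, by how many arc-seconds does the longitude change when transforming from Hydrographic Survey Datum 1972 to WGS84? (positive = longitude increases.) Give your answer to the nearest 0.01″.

At latitude 33.1664°, cos φ = 0.837085.
1″ of longitude at this latitude = 30.80 × cos φ = 25.7822 m, so Δλ = -296.0 / 25.7822 = -11.481″.

Δλ = -11.48″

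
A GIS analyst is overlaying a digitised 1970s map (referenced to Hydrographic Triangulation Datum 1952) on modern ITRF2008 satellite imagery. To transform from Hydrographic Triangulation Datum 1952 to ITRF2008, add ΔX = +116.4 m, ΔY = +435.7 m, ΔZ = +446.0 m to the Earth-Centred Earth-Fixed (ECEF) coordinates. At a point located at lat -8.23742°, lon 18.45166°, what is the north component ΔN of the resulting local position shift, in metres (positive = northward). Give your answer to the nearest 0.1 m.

ΔN = 477.0 m

The local north axis is (−sin φ cos λ, −sin φ sin λ, cos φ), giving ΔN = 15.820 + 19.758 + 441.399 = 476.98 m.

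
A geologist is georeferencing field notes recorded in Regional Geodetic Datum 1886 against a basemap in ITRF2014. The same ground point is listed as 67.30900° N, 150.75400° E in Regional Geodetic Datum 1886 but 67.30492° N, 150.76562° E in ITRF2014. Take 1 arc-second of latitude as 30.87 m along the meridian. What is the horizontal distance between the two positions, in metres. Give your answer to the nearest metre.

Δφ = 67.30492° − 67.30900° = -0.00408°; Δλ = 150.76562° − 150.75400° = +0.01162°.
1° of latitude = 3600 × 30.87 = 111132 m.
ΔN = Δφ × 111132 = -453.4 m; ΔE = Δλ × 111132 × cos(67.30900°) = +0.01162 × 111132 × 0.385761 = 498.2 m.
Distance = √(ΔE² + ΔN²) = √(498.2² + (-453.4)²) = 673.6 m.

674 m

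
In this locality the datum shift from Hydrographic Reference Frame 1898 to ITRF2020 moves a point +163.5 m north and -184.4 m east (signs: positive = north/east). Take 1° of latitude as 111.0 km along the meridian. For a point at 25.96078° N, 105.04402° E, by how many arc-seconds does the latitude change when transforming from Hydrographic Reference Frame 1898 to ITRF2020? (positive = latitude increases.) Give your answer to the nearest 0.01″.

1° of latitude = 111.0 km, so Δφ = 163.5 / 111000 = 0.0014730° = 5.303″.

Δφ = 5.30″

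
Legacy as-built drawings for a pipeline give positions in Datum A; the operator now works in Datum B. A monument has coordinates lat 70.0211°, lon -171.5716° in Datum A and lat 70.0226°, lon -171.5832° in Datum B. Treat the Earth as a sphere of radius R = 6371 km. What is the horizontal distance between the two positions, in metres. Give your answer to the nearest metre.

471 m

Δφ = 70.0226° − 70.0211° = +0.0015°; Δλ = -171.5832° − -171.5716° = -0.0116°.
1° along a meridian = πR/180 = 111195 m.
ΔN = Δφ × 111195 = 166.8 m; ΔE = Δλ × 111195 × cos(70.0211°) = -0.0116 × 111195 × 0.341674 = -440.7 m.
Distance = √(ΔE² + ΔN²) = √((-440.7)² + 166.8²) = 471.2 m.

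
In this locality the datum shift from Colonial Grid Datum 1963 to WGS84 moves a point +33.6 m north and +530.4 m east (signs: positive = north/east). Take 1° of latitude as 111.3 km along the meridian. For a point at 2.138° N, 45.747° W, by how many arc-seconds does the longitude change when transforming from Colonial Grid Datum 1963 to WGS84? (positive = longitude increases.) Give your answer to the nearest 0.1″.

At latitude 2.138°, cos φ = 0.999304.
1° of longitude at this latitude = 111.3 × cos φ = 111.22 km, so Δλ = 530.4 / 111222.5 = 0.0047688° = 17.168″.

Δλ = 17.2″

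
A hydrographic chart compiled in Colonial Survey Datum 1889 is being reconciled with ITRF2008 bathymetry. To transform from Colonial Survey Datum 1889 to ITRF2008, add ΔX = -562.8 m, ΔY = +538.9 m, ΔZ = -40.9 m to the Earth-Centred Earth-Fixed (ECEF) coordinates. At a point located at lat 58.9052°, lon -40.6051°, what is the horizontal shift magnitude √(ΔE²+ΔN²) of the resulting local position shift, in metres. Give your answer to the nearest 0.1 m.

The local east axis at (φ, λ) is (−sin λ, cos λ, 0), so ΔE = −sin(-40.6051°)·(-562.8) + cos(-40.6051°)·538.9 = 42.85 m.
The local north axis is (−sin φ cos λ, −sin φ sin λ, cos φ), giving ΔN = 365.890 + 300.342 − 21.123 = 645.11 m.
Horizontal magnitude = √(ΔE² + ΔN²) = √(42.85² + 645.11²) = 646.53 m.

646.5 m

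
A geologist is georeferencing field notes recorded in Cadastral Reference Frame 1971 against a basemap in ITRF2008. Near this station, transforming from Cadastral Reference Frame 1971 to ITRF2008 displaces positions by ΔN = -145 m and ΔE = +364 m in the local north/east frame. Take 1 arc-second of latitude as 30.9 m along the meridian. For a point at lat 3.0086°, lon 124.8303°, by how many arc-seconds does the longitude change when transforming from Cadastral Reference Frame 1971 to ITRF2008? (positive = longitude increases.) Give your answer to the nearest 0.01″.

At latitude 3.0086°, cos φ = 0.998622.
1″ of longitude at this latitude = 30.90 × cos φ = 30.8574 m, so Δλ = 364.0 / 30.8574 = 11.796″.

Δλ = 11.80″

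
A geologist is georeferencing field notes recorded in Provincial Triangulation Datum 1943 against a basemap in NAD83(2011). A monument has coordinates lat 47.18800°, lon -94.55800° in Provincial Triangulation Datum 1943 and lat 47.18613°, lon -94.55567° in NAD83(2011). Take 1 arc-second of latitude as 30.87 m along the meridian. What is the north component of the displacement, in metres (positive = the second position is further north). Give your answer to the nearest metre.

Δφ = 47.18613° − 47.18800° = -0.00187°; Δλ = -94.55567° − -94.55800° = +0.00233°.
1° of latitude = 3600 × 30.87 = 111132 m.
ΔN = Δφ × 111132 = -207.8 m; ΔE = Δλ × 111132 × cos(47.18800°) = +0.00233 × 111132 × 0.679595 = 176.0 m.

ΔN = -208 m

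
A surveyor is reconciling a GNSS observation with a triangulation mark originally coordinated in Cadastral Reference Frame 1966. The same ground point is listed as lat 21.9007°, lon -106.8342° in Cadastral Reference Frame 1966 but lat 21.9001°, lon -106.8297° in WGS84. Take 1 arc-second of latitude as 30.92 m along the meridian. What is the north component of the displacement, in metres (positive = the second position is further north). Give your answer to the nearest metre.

ΔN = -67 m

Δφ = 21.9001° − 21.9007° = -0.0006°; Δλ = -106.8297° − -106.8342° = +0.0045°.
1° of latitude = 3600 × 30.92 = 111312 m.
ΔN = Δφ × 111312 = -66.8 m; ΔE = Δλ × 111312 × cos(21.9007°) = +0.0045 × 111312 × 0.927832 = 464.8 m.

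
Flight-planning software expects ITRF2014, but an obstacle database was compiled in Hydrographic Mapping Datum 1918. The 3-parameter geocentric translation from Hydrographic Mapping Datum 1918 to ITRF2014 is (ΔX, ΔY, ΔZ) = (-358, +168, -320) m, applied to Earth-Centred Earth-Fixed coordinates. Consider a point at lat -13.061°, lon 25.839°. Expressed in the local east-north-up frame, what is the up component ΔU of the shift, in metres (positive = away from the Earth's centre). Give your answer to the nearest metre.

At φ = -13.061°, λ = 25.839°: sin φ = -0.225988, cos φ = 0.974130, sin λ = 0.435844, cos λ = 0.900022.
ΔU = cos φ cos λ·ΔX + cos φ sin λ·ΔY + sin φ·ΔZ = (0.974130)(0.900022)(-358) + (0.974130)(0.435844)(168) + (-0.225988)(-320) = -170.23 m.

ΔU = -170 m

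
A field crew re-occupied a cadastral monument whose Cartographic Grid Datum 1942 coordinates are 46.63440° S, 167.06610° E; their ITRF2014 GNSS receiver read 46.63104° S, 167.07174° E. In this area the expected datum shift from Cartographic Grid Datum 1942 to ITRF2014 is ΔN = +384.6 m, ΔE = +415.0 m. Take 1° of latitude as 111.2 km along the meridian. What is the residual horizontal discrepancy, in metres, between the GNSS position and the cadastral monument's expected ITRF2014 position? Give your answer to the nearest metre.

19 m

Observed coordinate differences: Δφ = +0.00336°, Δλ = +0.00564°.
Converting to metres (1° lat = 111200 m, cos φ = 0.686651): observed ΔN = 373.6 m, observed ΔE = 430.6 m.
Subtracting the expected shift leaves a residual of 373.6 − (384.6) = -11.0 m north and 430.6 − (415.0) = 15.6 m east.
Residual distance = √((-11.0)² + 15.6²) = 19.1 m.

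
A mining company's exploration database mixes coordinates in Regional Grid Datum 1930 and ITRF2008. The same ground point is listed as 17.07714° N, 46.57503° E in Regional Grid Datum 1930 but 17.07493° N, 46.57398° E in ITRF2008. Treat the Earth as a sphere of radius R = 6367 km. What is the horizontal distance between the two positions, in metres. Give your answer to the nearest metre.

270 m

Δφ = 17.07493° − 17.07714° = -0.00221°; Δλ = 46.57398° − 46.57503° = -0.00105°.
1° along a meridian = πR/180 = 111125 m.
ΔN = Δφ × 111125 = -245.6 m; ΔE = Δλ × 111125 × cos(17.07714°) = -0.00105 × 111125 × 0.955910 = -111.5 m.
Distance = √(ΔE² + ΔN²) = √((-111.5)² + (-245.6)²) = 269.7 m.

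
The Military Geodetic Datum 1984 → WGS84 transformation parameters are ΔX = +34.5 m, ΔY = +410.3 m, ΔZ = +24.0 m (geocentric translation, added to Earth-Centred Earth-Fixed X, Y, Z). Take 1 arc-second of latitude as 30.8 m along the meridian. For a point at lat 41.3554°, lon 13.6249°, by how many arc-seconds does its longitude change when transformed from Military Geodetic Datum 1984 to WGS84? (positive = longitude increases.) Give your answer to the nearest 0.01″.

Δλ = 16.90″

sin φ = 0.660728, cos φ = 0.750626, sin λ = 0.235564, cos λ = 0.971859.
East component: ΔE = −sin λ·ΔX + cos λ·ΔY = −(0.235564)(34.5) + (0.971859)(410.3) = 390.63 m.
1° of latitude spans 3600 × 30.80 = 110880 m; at latitude φ, 1° of longitude spans that × cos φ = 83229.4 m, so Δλ = 390.63 / 83229.4 × 3600 = 16.896″.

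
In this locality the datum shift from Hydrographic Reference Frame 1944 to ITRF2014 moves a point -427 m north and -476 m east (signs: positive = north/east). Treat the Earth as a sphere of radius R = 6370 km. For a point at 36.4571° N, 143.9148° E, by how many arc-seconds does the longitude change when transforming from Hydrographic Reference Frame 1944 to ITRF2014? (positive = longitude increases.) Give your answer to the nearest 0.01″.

At latitude 36.4571°, cos φ = 0.804302.
One radian of longitude at latitude φ spans R cos φ, so Δλ = ΔE / (R cos φ) = -476.0 / (6370000 × 0.804302) = -9.2907e-05 rad = -19.163″.

Δλ = -19.16″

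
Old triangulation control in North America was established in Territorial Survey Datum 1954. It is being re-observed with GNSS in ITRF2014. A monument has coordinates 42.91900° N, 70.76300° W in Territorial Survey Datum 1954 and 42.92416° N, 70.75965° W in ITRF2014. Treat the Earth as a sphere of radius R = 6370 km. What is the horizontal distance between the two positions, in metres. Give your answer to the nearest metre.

635 m

Δφ = 42.92416° − 42.91900° = +0.00516°; Δλ = -70.75965° − -70.76300° = +0.00335°.
1° along a meridian = πR/180 = 111177 m.
ΔN = Δφ × 111177 = 573.7 m; ΔE = Δλ × 111177 × cos(42.91900°) = +0.00335 × 111177 × 0.732317 = 272.7 m.
Distance = √(ΔE² + ΔN²) = √(272.7² + 573.7²) = 635.2 m.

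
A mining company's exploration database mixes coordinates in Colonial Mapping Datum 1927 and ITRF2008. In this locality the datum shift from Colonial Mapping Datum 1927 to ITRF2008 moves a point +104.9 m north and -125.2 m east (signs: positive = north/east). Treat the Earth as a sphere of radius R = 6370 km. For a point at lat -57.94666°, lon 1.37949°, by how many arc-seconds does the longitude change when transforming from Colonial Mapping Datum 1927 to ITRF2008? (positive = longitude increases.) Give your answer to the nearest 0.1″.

Δλ = -7.6″

At latitude -57.94666°, cos φ = 0.530709.
One radian of longitude at latitude φ spans R cos φ, so Δλ = ΔE / (R cos φ) = -125.2 / (6370000 × 0.530709) = -3.7035e-05 rad = -7.639″.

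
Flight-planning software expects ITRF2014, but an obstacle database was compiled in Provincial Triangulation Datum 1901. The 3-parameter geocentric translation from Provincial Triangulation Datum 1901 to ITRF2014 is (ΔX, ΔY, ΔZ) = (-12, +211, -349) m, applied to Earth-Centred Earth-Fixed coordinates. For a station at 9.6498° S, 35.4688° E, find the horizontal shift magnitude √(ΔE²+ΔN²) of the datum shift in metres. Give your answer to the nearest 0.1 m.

371.1 m

The local east axis at (φ, λ) is (−sin λ, cos λ, 0), so ΔE = −sin(35.4688°)·(-12) + cos(35.4688°)·211 = 178.81 m.
The local north axis is (−sin φ cos λ, −sin φ sin λ, cos φ), giving ΔN = -1.638 + 20.523 − 344.062 = -325.18 m.
Horizontal magnitude = √(ΔE² + ΔN²) = √(178.81² + (-325.18)²) = 371.10 m.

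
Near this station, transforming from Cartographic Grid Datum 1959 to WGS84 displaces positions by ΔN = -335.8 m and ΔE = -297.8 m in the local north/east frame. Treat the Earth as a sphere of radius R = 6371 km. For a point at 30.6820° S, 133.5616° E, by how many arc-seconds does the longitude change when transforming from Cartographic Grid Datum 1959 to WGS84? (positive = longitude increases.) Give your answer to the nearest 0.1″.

At latitude -30.6820°, cos φ = 0.860013.
One radian of longitude at latitude φ spans R cos φ, so Δλ = ΔE / (R cos φ) = -297.8 / (6371000 × 0.860013) = -5.4352e-05 rad = -11.211″.

Δλ = -11.2″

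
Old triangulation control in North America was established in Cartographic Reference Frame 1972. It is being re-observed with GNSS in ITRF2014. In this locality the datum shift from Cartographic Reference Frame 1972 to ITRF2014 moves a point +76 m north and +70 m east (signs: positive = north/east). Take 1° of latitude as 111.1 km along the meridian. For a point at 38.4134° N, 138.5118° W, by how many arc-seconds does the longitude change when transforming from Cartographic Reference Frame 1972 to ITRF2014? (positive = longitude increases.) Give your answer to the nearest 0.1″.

Δλ = 2.9″

At latitude 38.4134°, cos φ = 0.783548.
1° of longitude at this latitude = 111.1 × cos φ = 87.05 km, so Δλ = 70.0 / 87052.2 = 0.0008041° = 2.895″.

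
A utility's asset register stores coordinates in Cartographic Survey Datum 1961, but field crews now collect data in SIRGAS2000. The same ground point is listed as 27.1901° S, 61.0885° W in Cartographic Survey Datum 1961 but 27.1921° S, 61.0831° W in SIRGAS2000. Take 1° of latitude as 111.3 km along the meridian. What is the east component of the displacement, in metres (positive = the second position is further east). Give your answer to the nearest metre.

ΔE = 535 m

Δφ = -27.1921° − -27.1901° = -0.0020°; Δλ = -61.0831° − -61.0885° = +0.0054°.
ΔN = Δφ × 111300 = -222.6 m; ΔE = Δλ × 111300 × cos(-27.1901°) = +0.0054 × 111300 × 0.889495 = 534.6 m.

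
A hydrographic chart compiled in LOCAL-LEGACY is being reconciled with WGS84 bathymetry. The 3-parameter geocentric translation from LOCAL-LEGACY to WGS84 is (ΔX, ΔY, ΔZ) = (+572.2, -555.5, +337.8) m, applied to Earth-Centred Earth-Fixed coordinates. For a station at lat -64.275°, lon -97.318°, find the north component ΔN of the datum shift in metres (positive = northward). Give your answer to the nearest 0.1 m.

At φ = -64.275°, λ = -97.318°: sin φ = -0.900888, cos φ = 0.434052, sin λ = -0.991854, cos λ = -0.127376.
ΔN = −sin φ cos λ·ΔX − sin φ sin λ·ΔY + cos φ·ΔZ = −(-0.900888)(-0.127376)(572.2) − (-0.900888)(-0.991854)(-555.5) + (0.434052)(337.8) = 577.33 m.

ΔN = 577.3 m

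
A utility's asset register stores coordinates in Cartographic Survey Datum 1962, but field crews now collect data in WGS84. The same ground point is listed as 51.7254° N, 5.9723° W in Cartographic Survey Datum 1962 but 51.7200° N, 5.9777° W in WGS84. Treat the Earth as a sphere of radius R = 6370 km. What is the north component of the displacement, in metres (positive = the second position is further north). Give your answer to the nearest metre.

Δφ = 51.7200° − 51.7254° = -0.0054°; Δλ = -5.9777° − -5.9723° = -0.0054°.
1° along a meridian = πR/180 = 111177 m.
ΔN = Δφ × 111177 = -600.4 m; ΔE = Δλ × 111177 × cos(51.7254°) = -0.0054 × 111177 × 0.619431 = -371.9 m.

ΔN = -600 m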